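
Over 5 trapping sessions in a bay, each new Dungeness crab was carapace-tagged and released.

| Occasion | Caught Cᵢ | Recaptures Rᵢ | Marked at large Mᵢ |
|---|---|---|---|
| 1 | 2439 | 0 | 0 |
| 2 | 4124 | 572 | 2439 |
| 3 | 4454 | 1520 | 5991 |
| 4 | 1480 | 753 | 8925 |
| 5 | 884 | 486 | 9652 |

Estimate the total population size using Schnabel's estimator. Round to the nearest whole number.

N ≈ 17,557

Σ MᵢCᵢ = 0·2439 + 2439·4124 + 5991·4454 + 8925·1480 + 9652·884 = 0 + 10058436 + 26683914 + 13209000 + 8532368 = 58483718
Σ Rᵢ = 0 + 572 + 1520 + 753 + 486 = 3331
N̂ = 58483718 / 3331 ≈ 17557.4 → 17557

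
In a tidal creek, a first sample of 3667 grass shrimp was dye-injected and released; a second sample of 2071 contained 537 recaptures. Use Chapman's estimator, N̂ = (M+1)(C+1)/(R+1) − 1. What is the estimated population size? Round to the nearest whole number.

N ≈ 14,126

N̂ = (3667+1)(2071+1)/(537+1) − 1 = 3668·2072/538 − 1
= 7600096/538 − 1 ≈ 14126.6 − 1 ≈ 14125.6 → 14126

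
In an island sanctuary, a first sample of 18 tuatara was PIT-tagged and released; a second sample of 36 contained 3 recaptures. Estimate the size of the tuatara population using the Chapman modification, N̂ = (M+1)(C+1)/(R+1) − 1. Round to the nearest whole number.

N̂ = (18+1)(36+1)/(3+1) − 1 = 19·37/4 − 1
= 703/4 − 1 ≈ 175.8 − 1 ≈ 174.8 → 175

N ≈ 175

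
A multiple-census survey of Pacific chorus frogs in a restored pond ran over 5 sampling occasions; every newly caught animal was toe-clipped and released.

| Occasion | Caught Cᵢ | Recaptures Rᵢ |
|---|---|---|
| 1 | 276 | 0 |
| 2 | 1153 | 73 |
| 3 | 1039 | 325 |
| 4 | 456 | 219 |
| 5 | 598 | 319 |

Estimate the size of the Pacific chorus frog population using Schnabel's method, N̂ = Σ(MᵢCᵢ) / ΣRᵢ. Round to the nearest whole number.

Marked at large before each occasion: Mᵢ = Σⱼ<ᵢ (Cⱼ − Rⱼ) → M1=0, M2=276, M3=1356, M4=2070, M5=2307
Σ MᵢCᵢ = 0·276 + 276·1153 + 1356·1039 + 2070·456 + 2307·598 = 0 + 318228 + 1408884 + 943920 + 1379586 = 4050618
Σ Rᵢ = 0 + 73 + 325 + 219 + 319 = 936
N̂ = 4050618 / 936 ≈ 4327.6 → 4328

N ≈ 4328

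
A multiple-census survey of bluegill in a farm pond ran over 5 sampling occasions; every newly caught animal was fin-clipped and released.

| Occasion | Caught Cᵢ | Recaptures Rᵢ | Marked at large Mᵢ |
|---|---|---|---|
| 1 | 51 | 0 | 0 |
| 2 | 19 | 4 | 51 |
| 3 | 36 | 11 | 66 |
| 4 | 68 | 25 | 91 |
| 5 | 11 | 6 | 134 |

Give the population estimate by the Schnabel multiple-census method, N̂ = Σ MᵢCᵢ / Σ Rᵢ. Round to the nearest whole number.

N ≈ 239

Σ MᵢCᵢ = 0·51 + 51·19 + 66·36 + 91·68 + 134·11 = 0 + 969 + 2376 + 6188 + 1474 = 11007
Σ Rᵢ = 0 + 4 + 11 + 25 + 6 = 46
N̂ = 11007 / 46 ≈ 239.3 → 239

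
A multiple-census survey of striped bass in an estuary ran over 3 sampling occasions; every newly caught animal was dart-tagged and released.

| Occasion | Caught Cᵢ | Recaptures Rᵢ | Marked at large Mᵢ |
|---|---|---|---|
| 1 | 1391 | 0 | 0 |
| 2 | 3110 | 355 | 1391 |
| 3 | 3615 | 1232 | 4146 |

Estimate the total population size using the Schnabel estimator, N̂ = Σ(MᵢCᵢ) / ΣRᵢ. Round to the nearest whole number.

Σ MᵢCᵢ = 0·1391 + 1391·3110 + 4146·3615 = 0 + 4326010 + 14987790 = 19313800
Σ Rᵢ = 0 + 355 + 1232 = 1587
N̂ = 19313800 / 1587 ≈ 12170.0 → 12170

N ≈ 12,170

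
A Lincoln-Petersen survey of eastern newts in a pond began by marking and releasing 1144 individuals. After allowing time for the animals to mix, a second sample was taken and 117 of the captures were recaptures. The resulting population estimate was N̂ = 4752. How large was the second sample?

From N = M·C/R: C = N·R / M = 4752·117 / 1144 = 555984 / 1144 = 486.

C = 486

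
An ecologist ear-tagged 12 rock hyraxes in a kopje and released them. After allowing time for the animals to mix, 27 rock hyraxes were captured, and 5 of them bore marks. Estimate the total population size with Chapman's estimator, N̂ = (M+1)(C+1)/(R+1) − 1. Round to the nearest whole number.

N ≈ 60

N̂ = (12+1)(27+1)/(5+1) − 1 = 13·28/6 − 1
= 364/6 − 1 ≈ 60.7 − 1 ≈ 59.7 → 60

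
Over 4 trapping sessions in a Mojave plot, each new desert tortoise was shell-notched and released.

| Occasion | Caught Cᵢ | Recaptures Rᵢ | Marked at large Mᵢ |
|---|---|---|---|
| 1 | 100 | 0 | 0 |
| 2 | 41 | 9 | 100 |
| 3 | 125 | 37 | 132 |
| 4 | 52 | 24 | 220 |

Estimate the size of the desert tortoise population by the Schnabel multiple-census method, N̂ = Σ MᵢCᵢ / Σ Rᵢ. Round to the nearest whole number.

N ≈ 458

Σ MᵢCᵢ = 0·100 + 100·41 + 132·125 + 220·52 = 0 + 4100 + 16500 + 11440 = 32040
Σ Rᵢ = 0 + 9 + 37 + 24 = 70
N̂ = 32040 / 70 ≈ 457.7 → 458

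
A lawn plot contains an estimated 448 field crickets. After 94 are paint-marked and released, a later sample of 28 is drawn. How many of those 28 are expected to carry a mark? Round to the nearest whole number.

The marked fraction of the population is 94/448, so in a sample of 28 expect C·(M/N) marked.
E[R] = 94 × 28 / 448 = 2632 / 448 ≈ 5.9 → 6

expected recaptures ≈ 6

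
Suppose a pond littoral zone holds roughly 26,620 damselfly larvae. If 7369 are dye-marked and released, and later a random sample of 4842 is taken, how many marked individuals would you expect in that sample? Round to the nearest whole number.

expected recaptures ≈ 1340

The marked fraction of the population is 7369/26620, so in a sample of 4842 expect C·(M/N) marked.
E[R] = 7369 × 4842 / 26620 = 35680698 / 26620 ≈ 1340.4 → 1340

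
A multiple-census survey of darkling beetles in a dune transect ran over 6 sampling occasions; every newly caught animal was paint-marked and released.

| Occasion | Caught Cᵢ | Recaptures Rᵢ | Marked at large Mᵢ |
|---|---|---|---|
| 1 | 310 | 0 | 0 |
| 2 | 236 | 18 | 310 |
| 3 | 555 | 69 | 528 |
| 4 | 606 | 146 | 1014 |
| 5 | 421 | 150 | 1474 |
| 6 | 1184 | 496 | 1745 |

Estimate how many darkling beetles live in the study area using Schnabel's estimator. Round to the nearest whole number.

N ≈ 4172

Σ MᵢCᵢ = 0·310 + 310·236 + 528·555 + 1014·606 + 1474·421 + 1745·1184 = 0 + 73160 + 293040 + 614484 + 620554 + 2066080 = 3667318
Σ Rᵢ = 0 + 18 + 69 + 146 + 150 + 496 = 879
N̂ = 3667318 / 879 ≈ 4172.1 → 4172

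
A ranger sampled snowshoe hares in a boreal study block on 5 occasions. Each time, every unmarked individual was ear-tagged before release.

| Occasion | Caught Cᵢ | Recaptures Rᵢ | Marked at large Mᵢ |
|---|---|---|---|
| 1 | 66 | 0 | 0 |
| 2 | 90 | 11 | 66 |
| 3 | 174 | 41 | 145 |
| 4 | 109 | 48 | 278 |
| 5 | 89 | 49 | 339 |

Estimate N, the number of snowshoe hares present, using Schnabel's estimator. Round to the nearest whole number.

N ≈ 615

Σ MᵢCᵢ = 0·66 + 66·90 + 145·174 + 278·109 + 339·89 = 0 + 5940 + 25230 + 30302 + 30171 = 91643
Σ Rᵢ = 0 + 11 + 41 + 48 + 49 = 149
N̂ = 91643 / 149 ≈ 615.1 → 615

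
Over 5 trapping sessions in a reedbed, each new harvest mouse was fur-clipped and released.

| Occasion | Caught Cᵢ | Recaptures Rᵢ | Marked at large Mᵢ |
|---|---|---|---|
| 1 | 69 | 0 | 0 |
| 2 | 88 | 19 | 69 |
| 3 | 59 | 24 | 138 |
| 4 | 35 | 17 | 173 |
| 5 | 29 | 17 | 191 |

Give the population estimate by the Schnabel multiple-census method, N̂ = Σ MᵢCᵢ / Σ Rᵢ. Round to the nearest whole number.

Σ MᵢCᵢ = 0·69 + 69·88 + 138·59 + 173·35 + 191·29 = 0 + 6072 + 8142 + 6055 + 5539 = 25808
Σ Rᵢ = 0 + 19 + 24 + 17 + 17 = 77
N̂ = 25808 / 77 ≈ 335.2 → 335

N ≈ 335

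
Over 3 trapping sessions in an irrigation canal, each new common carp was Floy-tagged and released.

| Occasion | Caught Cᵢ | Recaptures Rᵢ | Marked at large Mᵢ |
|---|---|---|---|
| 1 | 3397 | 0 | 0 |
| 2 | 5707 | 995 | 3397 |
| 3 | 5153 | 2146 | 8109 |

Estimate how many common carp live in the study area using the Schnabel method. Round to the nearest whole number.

Σ MᵢCᵢ = 0·3397 + 3397·5707 + 8109·5153 = 0 + 19386679 + 41785677 = 61172356
Σ Rᵢ = 0 + 995 + 2146 = 3141
N̂ = 61172356 / 3141 ≈ 19475.4 → 19475

N ≈ 19,475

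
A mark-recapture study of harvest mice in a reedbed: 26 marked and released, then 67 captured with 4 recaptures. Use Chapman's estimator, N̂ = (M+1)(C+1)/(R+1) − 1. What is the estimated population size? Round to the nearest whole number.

N ≈ 366

N̂ = (26+1)(67+1)/(4+1) − 1 = 27·68/5 − 1
= 1836/5 − 1 ≈ 367.2 − 1 ≈ 366.2 → 366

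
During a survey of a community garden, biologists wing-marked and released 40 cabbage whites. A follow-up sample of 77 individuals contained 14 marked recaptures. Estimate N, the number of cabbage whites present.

N = 220

Lincoln-Petersen assumes M/N = R/C, so N = M·C / R.
N = (40 × 77) / 14 = 3080 / 14 = 220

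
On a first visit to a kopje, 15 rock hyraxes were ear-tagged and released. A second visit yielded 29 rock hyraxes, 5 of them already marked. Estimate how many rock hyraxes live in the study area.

If marked individuals mix randomly, R/C ≈ M/N, giving N ≈ M·C/R.
N = (15 × 29) / 5 = 435 / 5 = 87

N = 87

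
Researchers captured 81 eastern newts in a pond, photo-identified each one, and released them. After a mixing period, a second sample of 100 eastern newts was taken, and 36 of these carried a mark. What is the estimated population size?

If marked individuals mix randomly, R/C ≈ M/N, giving N ≈ M·C/R.
N = (81 × 100) / 36 = 8100 / 36 = 225

N = 225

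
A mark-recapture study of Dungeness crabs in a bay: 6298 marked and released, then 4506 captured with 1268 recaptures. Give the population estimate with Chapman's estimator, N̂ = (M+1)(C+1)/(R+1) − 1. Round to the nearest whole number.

N ≈ 22,371

N̂ = (6298+1)(4506+1)/(1268+1) − 1 = 6299·4507/1269 − 1
= 28389593/1269 − 1 ≈ 22371.6 − 1 ≈ 22370.6 → 22371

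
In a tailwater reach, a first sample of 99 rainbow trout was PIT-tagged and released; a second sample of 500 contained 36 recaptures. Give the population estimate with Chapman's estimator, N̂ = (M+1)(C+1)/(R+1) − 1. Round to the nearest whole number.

N̂ = (99+1)(500+1)/(36+1) − 1 = 100·501/37 − 1
= 50100/37 − 1 ≈ 1354.1 − 1 ≈ 1353.1 → 1353

N ≈ 1353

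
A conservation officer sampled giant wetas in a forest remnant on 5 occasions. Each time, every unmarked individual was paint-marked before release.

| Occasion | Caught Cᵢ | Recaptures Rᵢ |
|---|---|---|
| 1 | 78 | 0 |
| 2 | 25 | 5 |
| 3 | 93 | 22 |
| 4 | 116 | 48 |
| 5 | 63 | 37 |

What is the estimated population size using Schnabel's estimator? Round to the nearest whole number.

Marked at large before each occasion: Mᵢ = Σⱼ<ᵢ (Cⱼ − Rⱼ) → M1=0, M2=78, M3=98, M4=169, M5=237
Σ MᵢCᵢ = 0·78 + 78·25 + 98·93 + 169·116 + 237·63 = 0 + 1950 + 9114 + 19604 + 14931 = 45599
Σ Rᵢ = 0 + 5 + 22 + 48 + 37 = 112
N̂ = 45599 / 112 ≈ 407.1 → 407

N ≈ 407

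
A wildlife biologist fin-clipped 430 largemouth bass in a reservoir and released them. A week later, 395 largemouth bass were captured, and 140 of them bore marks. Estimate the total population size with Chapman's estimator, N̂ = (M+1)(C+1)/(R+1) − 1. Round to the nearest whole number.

N̂ = (430+1)(395+1)/(140+1) − 1 = 431·396/141 − 1
= 170676/141 − 1 ≈ 1210.47 − 1 ≈ 1209.47 → 1209

N ≈ 1209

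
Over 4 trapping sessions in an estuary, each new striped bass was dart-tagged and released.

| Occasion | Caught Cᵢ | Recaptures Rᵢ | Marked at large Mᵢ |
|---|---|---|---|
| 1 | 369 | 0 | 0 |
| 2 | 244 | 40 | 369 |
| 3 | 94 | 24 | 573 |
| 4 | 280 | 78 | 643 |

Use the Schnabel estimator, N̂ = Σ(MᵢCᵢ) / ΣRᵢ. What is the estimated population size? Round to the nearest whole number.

Σ MᵢCᵢ = 0·369 + 369·244 + 573·94 + 643·280 = 0 + 90036 + 53862 + 180040 = 323938
Σ Rᵢ = 0 + 40 + 24 + 78 = 142
N̂ = 323938 / 142 ≈ 2281.3 → 2281

N ≈ 2281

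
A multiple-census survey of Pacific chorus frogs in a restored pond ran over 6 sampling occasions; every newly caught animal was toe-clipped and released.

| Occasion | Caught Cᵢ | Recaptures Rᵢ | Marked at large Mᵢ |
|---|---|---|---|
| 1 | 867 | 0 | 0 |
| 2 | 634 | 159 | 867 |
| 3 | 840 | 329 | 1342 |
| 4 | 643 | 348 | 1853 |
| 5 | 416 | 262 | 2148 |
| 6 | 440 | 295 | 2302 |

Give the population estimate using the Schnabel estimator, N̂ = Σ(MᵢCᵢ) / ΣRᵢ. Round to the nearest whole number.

N ≈ 3428

Σ MᵢCᵢ = 0·867 + 867·634 + 1342·840 + 1853·643 + 2148·416 + 2302·440 = 0 + 549678 + 1127280 + 1191479 + 893568 + 1012880 = 4774885
Σ Rᵢ = 0 + 159 + 329 + 348 + 262 + 295 = 1393
N̂ = 4774885 / 1393 ≈ 3427.8 → 3428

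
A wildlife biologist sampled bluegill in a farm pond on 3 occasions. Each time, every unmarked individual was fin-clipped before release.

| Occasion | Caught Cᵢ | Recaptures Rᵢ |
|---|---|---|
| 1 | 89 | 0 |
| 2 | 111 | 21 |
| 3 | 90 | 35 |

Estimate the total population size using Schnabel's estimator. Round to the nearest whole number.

N ≈ 464

Marked at large before each occasion: Mᵢ = Σⱼ<ᵢ (Cⱼ − Rⱼ) → M1=0, M2=89, M3=179
Σ MᵢCᵢ = 0·89 + 89·111 + 179·90 = 0 + 9879 + 16110 = 25989
Σ Rᵢ = 0 + 21 + 35 = 56
N̂ = 25989 / 56 ≈ 464.1 → 464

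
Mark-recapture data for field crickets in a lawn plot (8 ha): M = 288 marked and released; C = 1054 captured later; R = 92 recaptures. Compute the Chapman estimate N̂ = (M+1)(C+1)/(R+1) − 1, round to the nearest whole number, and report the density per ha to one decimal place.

density ≈ 409.6 field crickets per ha

N̂ = 289·1055/93 − 1 = 304895/93 − 1 ≈ 3277.4 → 3277
Density = N̂ / area = 3277 / 8 ≈ 409.62 → 409.6 per ha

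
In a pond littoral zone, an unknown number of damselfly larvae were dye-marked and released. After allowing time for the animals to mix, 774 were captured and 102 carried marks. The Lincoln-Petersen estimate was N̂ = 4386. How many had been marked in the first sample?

M = 578

From N = M·C/R: M = N·R / C = 4386·102 / 774 = 447372 / 774 = 578.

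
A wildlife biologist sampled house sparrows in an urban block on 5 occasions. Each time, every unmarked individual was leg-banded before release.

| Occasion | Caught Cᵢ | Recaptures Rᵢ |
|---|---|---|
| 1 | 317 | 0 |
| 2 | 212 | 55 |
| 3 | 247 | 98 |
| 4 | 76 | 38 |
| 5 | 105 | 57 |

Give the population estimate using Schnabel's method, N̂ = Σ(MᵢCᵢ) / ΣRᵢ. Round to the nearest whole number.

N ≈ 1214

Marked at large before each occasion: Mᵢ = Σⱼ<ᵢ (Cⱼ − Rⱼ) → M1=0, M2=317, M3=474, M4=623, M5=661
Σ MᵢCᵢ = 0·317 + 317·212 + 474·247 + 623·76 + 661·105 = 0 + 67204 + 117078 + 47348 + 69405 = 301035
Σ Rᵢ = 0 + 55 + 98 + 38 + 57 = 248
N̂ = 301035 / 248 ≈ 1213.9 → 1214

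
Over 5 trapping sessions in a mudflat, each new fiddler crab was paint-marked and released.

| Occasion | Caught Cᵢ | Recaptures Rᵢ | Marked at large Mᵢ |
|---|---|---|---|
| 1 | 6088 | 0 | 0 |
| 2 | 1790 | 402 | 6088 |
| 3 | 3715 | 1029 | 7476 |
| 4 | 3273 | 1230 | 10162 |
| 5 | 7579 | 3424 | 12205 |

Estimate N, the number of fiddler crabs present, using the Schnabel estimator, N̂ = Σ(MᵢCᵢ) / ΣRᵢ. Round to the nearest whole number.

N ≈ 27,023

Σ MᵢCᵢ = 0·6088 + 6088·1790 + 7476·3715 + 10162·3273 + 12205·7579 = 0 + 10897520 + 27773340 + 33260226 + 92501695 = 164432781
Σ Rᵢ = 0 + 402 + 1029 + 1230 + 3424 = 6085
N̂ = 164432781 / 6085 ≈ 27022.6 → 27023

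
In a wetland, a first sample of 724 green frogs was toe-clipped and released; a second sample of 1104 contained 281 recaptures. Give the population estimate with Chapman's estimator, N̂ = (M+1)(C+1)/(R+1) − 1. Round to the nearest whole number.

N̂ = (724+1)(1104+1)/(281+1) − 1 = 725·1105/282 − 1
= 801125/282 − 1 ≈ 2840.9 − 1 ≈ 2839.9 → 2840

N ≈ 2840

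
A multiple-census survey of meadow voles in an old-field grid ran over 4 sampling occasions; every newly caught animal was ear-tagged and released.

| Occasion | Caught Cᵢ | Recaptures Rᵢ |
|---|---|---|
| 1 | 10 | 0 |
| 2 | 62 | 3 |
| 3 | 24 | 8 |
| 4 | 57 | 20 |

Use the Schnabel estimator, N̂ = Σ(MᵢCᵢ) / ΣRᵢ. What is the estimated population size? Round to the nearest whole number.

N ≈ 230

Marked at large before each occasion: Mᵢ = Σⱼ<ᵢ (Cⱼ − Rⱼ) → M1=0, M2=10, M3=69, M4=85
Σ MᵢCᵢ = 0·10 + 10·62 + 69·24 + 85·57 = 0 + 620 + 1656 + 4845 = 7121
Σ Rᵢ = 0 + 3 + 8 + 20 = 31
N̂ = 7121 / 31 ≈ 229.7 → 230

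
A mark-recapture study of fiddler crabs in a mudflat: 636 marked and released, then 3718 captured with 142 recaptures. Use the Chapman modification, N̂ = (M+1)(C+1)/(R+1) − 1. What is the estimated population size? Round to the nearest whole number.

N̂ = (636+1)(3718+1)/(142+1) − 1 = 637·3719/143 − 1
= 2369003/143 − 1 ≈ 16566.45 − 1 ≈ 16565.45 → 16565

N ≈ 16,565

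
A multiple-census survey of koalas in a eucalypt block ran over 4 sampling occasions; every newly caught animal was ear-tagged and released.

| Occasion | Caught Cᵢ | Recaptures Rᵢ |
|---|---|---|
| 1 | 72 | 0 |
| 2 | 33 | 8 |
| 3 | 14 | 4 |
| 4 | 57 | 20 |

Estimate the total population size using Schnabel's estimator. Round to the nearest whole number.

Marked at large before each occasion: Mᵢ = Σⱼ<ᵢ (Cⱼ − Rⱼ) → M1=0, M2=72, M3=97, M4=107
Σ MᵢCᵢ = 0·72 + 72·33 + 97·14 + 107·57 = 0 + 2376 + 1358 + 6099 = 9833
Σ Rᵢ = 0 + 8 + 4 + 20 = 32
N̂ = 9833 / 32 ≈ 307.3 → 307

N ≈ 307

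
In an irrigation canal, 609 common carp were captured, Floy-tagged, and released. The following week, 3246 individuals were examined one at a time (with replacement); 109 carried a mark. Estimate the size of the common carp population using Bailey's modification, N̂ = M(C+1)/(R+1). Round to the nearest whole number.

N̂ = 609·(3246+1)/(109+1) = 609·3247/110 = 1977423/110 ≈ 17976.6 → 17977

N ≈ 17,977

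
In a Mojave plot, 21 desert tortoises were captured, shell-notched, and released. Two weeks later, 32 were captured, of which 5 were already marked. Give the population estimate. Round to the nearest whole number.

N ≈ 134

The marked fraction in the recapture sample should equal the marked fraction in the population: 5/32 = 21/N.
N = (21 × 32) / 5 = 672 / 5 ≈ 134.4 → 134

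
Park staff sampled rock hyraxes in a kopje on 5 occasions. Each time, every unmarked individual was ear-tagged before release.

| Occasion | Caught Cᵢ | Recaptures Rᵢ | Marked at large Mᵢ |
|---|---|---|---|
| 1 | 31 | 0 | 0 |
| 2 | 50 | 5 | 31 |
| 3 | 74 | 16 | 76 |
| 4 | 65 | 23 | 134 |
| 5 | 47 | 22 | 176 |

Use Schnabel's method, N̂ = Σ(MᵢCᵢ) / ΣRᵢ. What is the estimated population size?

N = 366

Σ MᵢCᵢ = 0·31 + 31·50 + 76·74 + 134·65 + 176·47 = 0 + 1550 + 5624 + 8710 + 8272 = 24156
Σ Rᵢ = 0 + 5 + 16 + 23 + 22 = 66
N̂ = 24156 / 66 = 366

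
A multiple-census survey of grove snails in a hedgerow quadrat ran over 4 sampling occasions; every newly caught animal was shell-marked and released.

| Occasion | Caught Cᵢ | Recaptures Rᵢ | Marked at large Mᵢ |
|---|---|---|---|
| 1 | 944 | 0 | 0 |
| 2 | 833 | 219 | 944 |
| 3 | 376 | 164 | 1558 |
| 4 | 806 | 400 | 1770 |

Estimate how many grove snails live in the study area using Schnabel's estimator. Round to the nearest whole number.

N ≈ 3574

Σ MᵢCᵢ = 0·944 + 944·833 + 1558·376 + 1770·806 = 0 + 786352 + 585808 + 1426620 = 2798780
Σ Rᵢ = 0 + 219 + 164 + 400 = 783
N̂ = 2798780 / 783 ≈ 3574.4 → 3574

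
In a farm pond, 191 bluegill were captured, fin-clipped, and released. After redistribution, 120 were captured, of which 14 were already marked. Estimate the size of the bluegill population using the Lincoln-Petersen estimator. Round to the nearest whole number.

If marked individuals mix randomly, R/C ≈ M/N, giving N ≈ M·C/R.
N = (191 × 120) / 14 = 22920 / 14 ≈ 1637.1 → 1637

N ≈ 1637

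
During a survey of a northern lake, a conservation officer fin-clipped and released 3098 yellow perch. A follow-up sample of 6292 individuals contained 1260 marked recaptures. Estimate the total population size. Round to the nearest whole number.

N ≈ 15,470

Lincoln-Petersen assumes M/N = R/C, so N = M·C / R.
N = (3098 × 6292) / 1260 = 19492616 / 1260 ≈ 15470.3 → 15470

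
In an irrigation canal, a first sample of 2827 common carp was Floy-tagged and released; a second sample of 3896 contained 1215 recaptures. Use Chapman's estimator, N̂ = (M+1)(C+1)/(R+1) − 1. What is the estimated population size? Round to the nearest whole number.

N̂ = (2827+1)(3896+1)/(1215+1) − 1 = 2828·3897/1216 − 1
= 11020716/1216 − 1 ≈ 9063.1 − 1 ≈ 9062.1 → 9062

N ≈ 9062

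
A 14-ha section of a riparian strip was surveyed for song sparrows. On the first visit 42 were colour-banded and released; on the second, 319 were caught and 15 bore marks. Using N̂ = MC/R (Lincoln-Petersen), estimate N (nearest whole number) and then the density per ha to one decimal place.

density ≈ 63.8 song sparrows per ha

N̂ = 42·319/15 = 13398/15 ≈ 893.2 → 893
Density = N̂ / area = 893 / 14 ≈ 63.79 → 63.8 per ha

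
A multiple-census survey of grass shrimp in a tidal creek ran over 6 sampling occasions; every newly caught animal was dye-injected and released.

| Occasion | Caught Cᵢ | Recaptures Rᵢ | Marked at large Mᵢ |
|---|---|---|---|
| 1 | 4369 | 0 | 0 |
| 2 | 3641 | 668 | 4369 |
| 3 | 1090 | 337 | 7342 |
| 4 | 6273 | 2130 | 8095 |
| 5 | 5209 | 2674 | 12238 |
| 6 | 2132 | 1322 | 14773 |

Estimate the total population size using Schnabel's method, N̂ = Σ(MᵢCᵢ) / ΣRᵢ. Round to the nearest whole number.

N ≈ 23,830

Σ MᵢCᵢ = 0·4369 + 4369·3641 + 7342·1090 + 8095·6273 + 12238·5209 + 14773·2132 = 0 + 15907529 + 8002780 + 50779935 + 63747742 + 31496036 = 169934022
Σ Rᵢ = 0 + 668 + 337 + 2130 + 2674 + 1322 = 7131
N̂ = 169934022 / 7131 ≈ 23830.3 → 23830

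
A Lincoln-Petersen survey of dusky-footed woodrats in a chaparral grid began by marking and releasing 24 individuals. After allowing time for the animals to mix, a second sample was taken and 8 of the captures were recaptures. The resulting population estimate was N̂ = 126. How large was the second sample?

From N = M·C/R: C = N·R / M = 126·8 / 24 = 1008 / 24 = 42.

C = 42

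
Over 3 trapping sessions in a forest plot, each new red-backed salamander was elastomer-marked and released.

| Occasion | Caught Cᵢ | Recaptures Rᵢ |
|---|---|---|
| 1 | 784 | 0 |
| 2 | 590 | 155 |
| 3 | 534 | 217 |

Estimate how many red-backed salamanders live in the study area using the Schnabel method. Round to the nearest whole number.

Marked at large before each occasion: Mᵢ = Σⱼ<ᵢ (Cⱼ − Rⱼ) → M1=0, M2=784, M3=1219
Σ MᵢCᵢ = 0·784 + 784·590 + 1219·534 = 0 + 462560 + 650946 = 1113506
Σ Rᵢ = 0 + 155 + 217 = 372
N̂ = 1113506 / 372 ≈ 2993.3 → 2993

N ≈ 2993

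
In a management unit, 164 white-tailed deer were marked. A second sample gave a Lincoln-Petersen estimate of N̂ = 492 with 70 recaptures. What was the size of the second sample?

From N = M·C/R: C = N·R / M = 492·70 / 164 = 34440 / 164 = 210.

C = 210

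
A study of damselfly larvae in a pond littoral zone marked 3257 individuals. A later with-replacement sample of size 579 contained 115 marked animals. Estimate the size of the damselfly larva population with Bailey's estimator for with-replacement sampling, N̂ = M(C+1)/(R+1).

N = 16,285

N̂ = 3257·(579+1)/(115+1) = 3257·580/116 = 1889060/116 = 16285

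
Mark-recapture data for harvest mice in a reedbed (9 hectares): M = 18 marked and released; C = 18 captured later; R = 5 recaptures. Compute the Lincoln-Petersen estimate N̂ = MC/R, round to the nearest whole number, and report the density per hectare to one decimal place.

N̂ = 18·18/5 = 324/5 ≈ 64.8 → 65
Density = N̂ / area = 65 / 9 ≈ 7.22 → 7.2 per hectare

density ≈ 7.2 harvest mice per hectare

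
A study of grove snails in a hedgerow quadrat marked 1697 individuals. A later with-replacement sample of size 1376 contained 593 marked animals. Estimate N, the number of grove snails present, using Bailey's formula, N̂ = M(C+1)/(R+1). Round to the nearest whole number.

N̂ = 1697·(1376+1)/(593+1) = 1697·1377/594 = 2336769/594 ≈ 3934.0 → 3934

N ≈ 3934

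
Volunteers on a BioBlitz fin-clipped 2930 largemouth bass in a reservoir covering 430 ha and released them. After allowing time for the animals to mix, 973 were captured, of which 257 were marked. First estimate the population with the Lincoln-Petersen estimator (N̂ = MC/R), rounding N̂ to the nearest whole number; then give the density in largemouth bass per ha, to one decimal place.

N̂ = 2930·973/257 = 2850890/257 ≈ 11093.0 → 11093
Density = N̂ / area = 11093 / 430 ≈ 25.80 → 25.8 per ha

density ≈ 25.8 largemouth bass per ha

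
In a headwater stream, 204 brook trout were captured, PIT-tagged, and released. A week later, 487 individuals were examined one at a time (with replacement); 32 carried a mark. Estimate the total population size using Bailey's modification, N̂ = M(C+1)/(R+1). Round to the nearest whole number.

N̂ = 204·(487+1)/(32+1) = 204·488/33 = 99552/33 ≈ 3016.7 → 3017

N ≈ 3017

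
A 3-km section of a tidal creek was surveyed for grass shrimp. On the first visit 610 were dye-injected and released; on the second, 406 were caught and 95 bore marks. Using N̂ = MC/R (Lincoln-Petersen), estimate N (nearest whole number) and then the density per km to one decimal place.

density ≈ 869.0 grass shrimp per km

N̂ = 610·406/95 = 247660/95 ≈ 2606.9 → 2607
Density = N̂ / area = 2607 / 3 = 869.0 per km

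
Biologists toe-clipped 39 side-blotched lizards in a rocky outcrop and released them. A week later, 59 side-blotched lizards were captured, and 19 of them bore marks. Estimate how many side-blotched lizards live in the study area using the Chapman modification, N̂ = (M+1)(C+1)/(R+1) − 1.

N̂ = (39+1)(59+1)/(19+1) − 1 = 40·60/20 − 1
= 2400/20 − 1 = 120 − 1 = 119

N = 119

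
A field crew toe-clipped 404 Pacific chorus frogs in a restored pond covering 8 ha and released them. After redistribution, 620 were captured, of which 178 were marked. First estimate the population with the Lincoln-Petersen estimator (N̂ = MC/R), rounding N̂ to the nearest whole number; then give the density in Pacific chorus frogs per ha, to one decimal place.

density ≈ 175.9 Pacific chorus frogs per ha

N̂ = 404·620/178 = 250480/178 ≈ 1407.2 → 1407
Density = N̂ / area = 1407 / 8 ≈ 175.88 → 175.9 per ha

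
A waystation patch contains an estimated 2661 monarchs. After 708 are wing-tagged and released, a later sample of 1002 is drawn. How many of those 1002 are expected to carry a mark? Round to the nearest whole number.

The marked fraction of the population is 708/2661, so in a sample of 1002 expect C·(M/N) marked.
E[R] = 708 × 1002 / 2661 = 709416 / 2661 ≈ 266.6 → 267

expected recaptures ≈ 267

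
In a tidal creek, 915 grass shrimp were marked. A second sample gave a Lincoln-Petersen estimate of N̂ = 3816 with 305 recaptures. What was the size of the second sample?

From N = M·C/R: C = N·R / M = 3816·305 / 915 = 1163880 / 915 = 1272.

C = 1272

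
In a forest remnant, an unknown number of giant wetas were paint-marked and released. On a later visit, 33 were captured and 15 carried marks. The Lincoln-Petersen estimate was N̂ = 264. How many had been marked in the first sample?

M = 120

From N = M·C/R: M = N·R / C = 264·15 / 33 = 3960 / 33 = 120.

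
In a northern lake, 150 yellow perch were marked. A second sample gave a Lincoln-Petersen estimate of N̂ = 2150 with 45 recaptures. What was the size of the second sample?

From N = M·C/R: C = N·R / M = 2150·45 / 150 = 96750 / 150 = 645.

C = 645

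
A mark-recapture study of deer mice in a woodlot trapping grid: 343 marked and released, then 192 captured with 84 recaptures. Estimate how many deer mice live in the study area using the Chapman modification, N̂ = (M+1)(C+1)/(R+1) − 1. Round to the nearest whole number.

N ≈ 780

N̂ = (343+1)(192+1)/(84+1) − 1 = 344·193/85 − 1
= 66392/85 − 1 ≈ 781.1 − 1 ≈ 780.1 → 780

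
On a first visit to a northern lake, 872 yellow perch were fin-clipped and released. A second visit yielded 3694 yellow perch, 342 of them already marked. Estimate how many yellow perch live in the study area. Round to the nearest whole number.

N = (872 × 3694) / 342 = 3221168 / 342 ≈ 9418.6 → 9419

N ≈ 9419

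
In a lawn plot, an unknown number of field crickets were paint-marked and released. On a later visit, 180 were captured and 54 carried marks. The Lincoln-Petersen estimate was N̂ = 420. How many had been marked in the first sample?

From N = M·C/R: M = N·R / C = 420·54 / 180 = 22680 / 180 = 126.

M = 126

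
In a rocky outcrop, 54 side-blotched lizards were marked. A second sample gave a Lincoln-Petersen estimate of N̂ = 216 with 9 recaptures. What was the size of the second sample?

From N = M·C/R: C = N·R / M = 216·9 / 54 = 1944 / 54 = 36.

C = 36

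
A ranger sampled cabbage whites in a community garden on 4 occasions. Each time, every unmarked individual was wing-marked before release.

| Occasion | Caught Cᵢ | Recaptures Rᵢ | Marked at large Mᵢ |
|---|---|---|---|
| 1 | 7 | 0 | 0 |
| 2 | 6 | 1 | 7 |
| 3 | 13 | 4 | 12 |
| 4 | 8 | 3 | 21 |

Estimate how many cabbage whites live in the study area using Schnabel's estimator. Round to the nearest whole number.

Σ MᵢCᵢ = 0·7 + 7·6 + 12·13 + 21·8 = 0 + 42 + 156 + 168 = 366
Σ Rᵢ = 0 + 1 + 4 + 3 = 8
N̂ = 366 / 8 ≈ 45.8 → 46

N ≈ 46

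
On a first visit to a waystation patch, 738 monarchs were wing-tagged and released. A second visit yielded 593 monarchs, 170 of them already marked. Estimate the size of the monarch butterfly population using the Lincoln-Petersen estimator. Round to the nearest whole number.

N ≈ 2574

If marked individuals mix randomly, R/C ≈ M/N, giving N ≈ M·C/R.
N = (738 × 593) / 170 = 437634 / 170 ≈ 2574.3 → 2574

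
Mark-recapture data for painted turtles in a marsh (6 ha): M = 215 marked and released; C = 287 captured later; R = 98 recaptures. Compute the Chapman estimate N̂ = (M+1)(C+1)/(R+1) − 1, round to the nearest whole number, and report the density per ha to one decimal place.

density ≈ 104.5 painted turtles per ha

N̂ = 216·288/99 − 1 = 62208/99 − 1 ≈ 627.4 → 627
Density = N̂ / area = 627 / 6 ≈ 104.50 → 104.5 per ha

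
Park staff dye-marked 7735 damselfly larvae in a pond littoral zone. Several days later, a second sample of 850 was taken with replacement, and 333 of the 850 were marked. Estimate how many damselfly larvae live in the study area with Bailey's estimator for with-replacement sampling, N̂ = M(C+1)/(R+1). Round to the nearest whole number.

N̂ = 7735·(850+1)/(333+1) = 7735·851/334 = 6582485/334 ≈ 19708.0 → 19708

N ≈ 19,708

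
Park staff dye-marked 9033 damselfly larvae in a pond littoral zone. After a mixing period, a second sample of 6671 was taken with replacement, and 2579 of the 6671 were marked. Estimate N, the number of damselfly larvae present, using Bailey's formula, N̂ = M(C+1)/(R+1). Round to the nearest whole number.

N̂ = 9033·(6671+1)/(2579+1) = 9033·6672/2580 = 60268176/2580 ≈ 23359.8 → 23360

N ≈ 23,360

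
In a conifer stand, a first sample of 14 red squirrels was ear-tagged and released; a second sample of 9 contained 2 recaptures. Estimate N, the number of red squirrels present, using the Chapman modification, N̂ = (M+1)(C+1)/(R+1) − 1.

N = 49

N̂ = (14+1)(9+1)/(2+1) − 1 = 15·10/3 − 1
= 150/3 − 1 = 50 − 1 = 49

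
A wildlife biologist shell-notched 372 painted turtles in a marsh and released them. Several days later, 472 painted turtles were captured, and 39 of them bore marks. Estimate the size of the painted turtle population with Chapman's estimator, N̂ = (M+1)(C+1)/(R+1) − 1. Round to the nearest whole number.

N ≈ 4410

N̂ = (372+1)(472+1)/(39+1) − 1 = 373·473/40 − 1
= 176429/40 − 1 ≈ 4410.7 − 1 ≈ 4409.7 → 4410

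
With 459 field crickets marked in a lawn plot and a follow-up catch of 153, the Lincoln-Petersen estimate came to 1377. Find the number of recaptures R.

R = 51

From N = M·C/R: R = M·C / N = 459·153 / 1377 = 70227 / 1377 = 51.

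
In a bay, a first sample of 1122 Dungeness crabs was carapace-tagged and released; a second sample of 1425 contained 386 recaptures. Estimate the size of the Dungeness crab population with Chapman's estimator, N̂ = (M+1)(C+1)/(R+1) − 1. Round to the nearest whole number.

N̂ = (1122+1)(1425+1)/(386+1) − 1 = 1123·1426/387 − 1
= 1601398/387 − 1 ≈ 4138.0 − 1 ≈ 4137.0 → 4137

N ≈ 4137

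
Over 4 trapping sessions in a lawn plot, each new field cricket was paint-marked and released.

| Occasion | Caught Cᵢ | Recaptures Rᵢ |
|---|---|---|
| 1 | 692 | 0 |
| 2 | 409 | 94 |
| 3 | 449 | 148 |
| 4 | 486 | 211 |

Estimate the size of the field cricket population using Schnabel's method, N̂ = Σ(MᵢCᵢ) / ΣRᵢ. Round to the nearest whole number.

N ≈ 3026

Marked at large before each occasion: Mᵢ = Σⱼ<ᵢ (Cⱼ − Rⱼ) → M1=0, M2=692, M3=1007, M4=1308
Σ MᵢCᵢ = 0·692 + 692·409 + 1007·449 + 1308·486 = 0 + 283028 + 452143 + 635688 = 1370859
Σ Rᵢ = 0 + 94 + 148 + 211 = 453
N̂ = 1370859 / 453 ≈ 3026.2 → 3026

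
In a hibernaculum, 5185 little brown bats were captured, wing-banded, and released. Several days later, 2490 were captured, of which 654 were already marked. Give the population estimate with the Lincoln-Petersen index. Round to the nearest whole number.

N ≈ 19,741

N = (5185 × 2490) / 654 = 12910650 / 654 ≈ 19741.1 → 19741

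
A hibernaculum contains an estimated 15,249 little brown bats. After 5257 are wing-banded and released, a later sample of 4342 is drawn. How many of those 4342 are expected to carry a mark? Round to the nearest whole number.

Expected recaptures E[R] = M·C / N.
E[R] = 5257 × 4342 / 15249 = 22825894 / 15249 ≈ 1496.9 → 1497

expected recaptures ≈ 1497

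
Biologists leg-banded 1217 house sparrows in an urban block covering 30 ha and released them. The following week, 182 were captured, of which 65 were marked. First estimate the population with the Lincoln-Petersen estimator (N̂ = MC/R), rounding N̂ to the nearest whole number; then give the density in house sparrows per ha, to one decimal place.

density ≈ 113.6 house sparrows per ha

N̂ = 1217·182/65 = 221494/65 ≈ 3407.6 → 3408
Density = N̂ / area = 3408 / 30 ≈ 113.60 → 113.6 per ha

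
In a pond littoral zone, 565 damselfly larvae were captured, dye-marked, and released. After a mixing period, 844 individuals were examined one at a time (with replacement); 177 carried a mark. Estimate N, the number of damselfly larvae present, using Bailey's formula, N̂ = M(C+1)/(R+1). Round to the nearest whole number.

N̂ = 565·(844+1)/(177+1) = 565·845/178 = 477425/178 ≈ 2682.2 → 2682

N ≈ 2682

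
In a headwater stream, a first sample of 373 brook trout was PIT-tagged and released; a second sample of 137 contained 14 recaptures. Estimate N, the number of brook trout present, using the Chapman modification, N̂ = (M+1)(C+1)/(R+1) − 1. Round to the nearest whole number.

N̂ = (373+1)(137+1)/(14+1) − 1 = 374·138/15 − 1
= 51612/15 − 1 ≈ 3440.8 − 1 ≈ 3439.8 → 3440

N ≈ 3440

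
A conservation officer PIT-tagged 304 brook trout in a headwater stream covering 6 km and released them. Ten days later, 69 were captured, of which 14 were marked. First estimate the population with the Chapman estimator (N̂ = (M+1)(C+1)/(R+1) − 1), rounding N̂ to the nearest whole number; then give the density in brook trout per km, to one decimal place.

N̂ = 305·70/15 − 1 = 21350/15 − 1 ≈ 1422.3 → 1422
Density = N̂ / area = 1422 / 6 = 237.0 per km

density ≈ 237.0 brook trout per km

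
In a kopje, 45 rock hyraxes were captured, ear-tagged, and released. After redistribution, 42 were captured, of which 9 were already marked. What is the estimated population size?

N = 210

The marked fraction in the recapture sample should equal the marked fraction in the population: 9/42 = 45/N.
N = (45 × 42) / 9 = 1890 / 9 = 210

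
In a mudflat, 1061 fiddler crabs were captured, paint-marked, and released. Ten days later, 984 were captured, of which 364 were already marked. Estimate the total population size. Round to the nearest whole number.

N ≈ 2868

If marked individuals mix randomly, R/C ≈ M/N, giving N ≈ M·C/R.
N = (1061 × 984) / 364 = 1044024 / 364 ≈ 2868.2 → 2868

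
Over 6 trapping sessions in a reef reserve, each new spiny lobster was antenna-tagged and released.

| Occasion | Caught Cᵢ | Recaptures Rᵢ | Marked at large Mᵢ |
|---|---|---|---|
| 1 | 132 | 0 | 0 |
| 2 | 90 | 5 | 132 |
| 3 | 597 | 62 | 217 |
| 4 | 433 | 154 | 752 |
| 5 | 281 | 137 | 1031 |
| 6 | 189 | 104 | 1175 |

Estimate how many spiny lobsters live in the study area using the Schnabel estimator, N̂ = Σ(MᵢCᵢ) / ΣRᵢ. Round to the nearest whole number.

N ≈ 2119

Σ MᵢCᵢ = 0·132 + 132·90 + 217·597 + 752·433 + 1031·281 + 1175·189 = 0 + 11880 + 129549 + 325616 + 289711 + 222075 = 978831
Σ Rᵢ = 0 + 5 + 62 + 154 + 137 + 104 = 462
N̂ = 978831 / 462 ≈ 2118.7 → 2119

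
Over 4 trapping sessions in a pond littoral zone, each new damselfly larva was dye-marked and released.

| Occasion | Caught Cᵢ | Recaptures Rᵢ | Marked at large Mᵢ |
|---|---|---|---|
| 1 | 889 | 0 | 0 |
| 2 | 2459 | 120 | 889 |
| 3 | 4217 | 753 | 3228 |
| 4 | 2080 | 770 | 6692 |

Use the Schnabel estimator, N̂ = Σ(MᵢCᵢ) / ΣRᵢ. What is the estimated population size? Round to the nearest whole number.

N ≈ 18,088

Σ MᵢCᵢ = 0·889 + 889·2459 + 3228·4217 + 6692·2080 = 0 + 2186051 + 13612476 + 13919360 = 29717887
Σ Rᵢ = 0 + 120 + 753 + 770 = 1643
N̂ = 29717887 / 1643 ≈ 18087.6 → 18088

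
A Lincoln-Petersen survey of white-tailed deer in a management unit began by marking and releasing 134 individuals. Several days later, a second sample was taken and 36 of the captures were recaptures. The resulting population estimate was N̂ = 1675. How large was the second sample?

C = 450

From N = M·C/R: C = N·R / M = 1675·36 / 134 = 60300 / 134 = 450.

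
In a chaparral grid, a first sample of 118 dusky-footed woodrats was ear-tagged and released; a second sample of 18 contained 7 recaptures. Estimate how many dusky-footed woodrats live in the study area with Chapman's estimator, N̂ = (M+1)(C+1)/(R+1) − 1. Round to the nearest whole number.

N ≈ 282

N̂ = (118+1)(18+1)/(7+1) − 1 = 119·19/8 − 1
= 2261/8 − 1 ≈ 282.6 − 1 ≈ 281.6 → 282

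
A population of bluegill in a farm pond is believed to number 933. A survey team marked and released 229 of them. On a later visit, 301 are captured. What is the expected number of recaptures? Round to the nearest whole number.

The marked fraction of the population is 229/933, so in a sample of 301 expect C·(M/N) marked.
E[R] = 229 × 301 / 933 = 68929 / 933 ≈ 73.9 → 74

expected recaptures ≈ 74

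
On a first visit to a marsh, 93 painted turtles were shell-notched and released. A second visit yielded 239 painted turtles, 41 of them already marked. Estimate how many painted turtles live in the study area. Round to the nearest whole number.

N ≈ 542

N = (93 × 239) / 41 = 22227 / 41 ≈ 542.1 → 542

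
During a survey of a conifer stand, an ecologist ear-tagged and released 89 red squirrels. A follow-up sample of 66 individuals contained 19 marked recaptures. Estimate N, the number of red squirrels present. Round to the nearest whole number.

N = (89 × 66) / 19 = 5874 / 19 ≈ 309.2 → 309

N ≈ 309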